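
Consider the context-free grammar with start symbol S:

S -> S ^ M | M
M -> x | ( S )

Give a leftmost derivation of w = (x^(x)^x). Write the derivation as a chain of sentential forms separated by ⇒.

S⇒M⇒(S)⇒(S^M)⇒(S^M^M)⇒(M^M^M)⇒(x^M^M)⇒(x^(S)^M)⇒(x^(M)^M)⇒(x^(x)^M)⇒(x^(x)^x)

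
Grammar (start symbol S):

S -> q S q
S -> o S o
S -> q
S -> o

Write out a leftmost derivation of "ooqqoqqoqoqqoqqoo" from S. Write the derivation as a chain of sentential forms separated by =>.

S => oSo => ooSoo => ooqSqoo => ooqqSqqoo => ooqqoSoqqoo => ooqqoqSqoqqoo => ooqqoqqSqqoqqoo => ooqqoqqoSoqqoqqoo => ooqqoqqoqoqqoqqoo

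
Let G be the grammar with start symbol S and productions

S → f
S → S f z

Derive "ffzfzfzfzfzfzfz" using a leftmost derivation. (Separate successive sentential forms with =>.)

S => Sfz   [S → S f z]
Sfz => Sfzfz   [S → S f z]
Sfzfz => Sfzfzfz   [S → S f z]
Sfzfzfz => Sfzfzfzfz   [S → S f z]
Sfzfzfzfz => Sfzfzfzfzfz   [S → S f z]
Sfzfzfzfzfz => Sfzfzfzfzfzfz   [S → S f z]
Sfzfzfzfzfzfz => Sfzfzfzfzfzfzfz   [S → S f z]
Sfzfzfzfzfzfzfz => ffzfzfzfzfzfzfz   [S → f]

S => Sfz => Sfzfz => Sfzfzfz => Sfzfzfzfz => Sfzfzfzfzfz => Sfzfzfzfzfzfz => Sfzfzfzfzfzfzfz => ffzfzfzfzfzfzfz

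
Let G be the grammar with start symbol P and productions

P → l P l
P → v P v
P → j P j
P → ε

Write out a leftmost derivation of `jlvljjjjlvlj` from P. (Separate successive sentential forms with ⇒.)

P ⇒ jPj   [P → j P j]
jPj ⇒ jlPlj   [P → l P l]
jlPlj ⇒ jlvPvlj   [P → v P v]
jlvPvlj ⇒ jlvlPlvlj   [P → l P l]
jlvlPlvlj ⇒ jlvljPjlvlj   [P → j P j]
jlvljPjlvlj ⇒ jlvljjPjjlvlj   [P → j P j]
jlvljjPjjlvlj ⇒ jlvljjjjlvlj   [P → ε]

P ⇒ jPj ⇒ jlPlj ⇒ jlvPvlj ⇒ jlvlPlvlj ⇒ jlvljPjlvlj ⇒ jlvljjPjjlvlj ⇒ jlvljjjjlvlj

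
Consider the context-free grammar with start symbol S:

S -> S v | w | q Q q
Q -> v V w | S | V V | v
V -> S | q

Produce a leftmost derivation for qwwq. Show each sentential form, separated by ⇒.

S ⇒ qQq   [S -> q Q q]
qQq ⇒ qVVq   [Q -> V V]
qVVq ⇒ qSVq   [V -> S]
qSVq ⇒ qwVq   [S -> w]
qwVq ⇒ qwSq   [V -> S]
qwSq ⇒ qwwq   [S -> w]

S⇒qQq⇒qVVq⇒qSVq⇒qwVq⇒qwSq⇒qwwq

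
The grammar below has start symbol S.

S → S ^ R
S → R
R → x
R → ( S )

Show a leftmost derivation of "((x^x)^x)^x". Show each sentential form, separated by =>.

S => S^R   [S → S ^ R]
S^R => R^R   [S → R]
R^R => (S)^R   [R → ( S )]
(S)^R => (S^R)^R   [S → S ^ R]
(S^R)^R => (R^R)^R   [S → R]
(R^R)^R => ((S)^R)^R   [R → ( S )]
((S)^R)^R => ((S^R)^R)^R   [S → S ^ R]
((S^R)^R)^R => ((R^R)^R)^R   [S → R]
((R^R)^R)^R => ((x^R)^R)^R   [R → x]
((x^R)^R)^R => ((x^x)^R)^R   [R → x]
((x^x)^R)^R => ((x^x)^x)^R   [R → x]
((x^x)^x)^R => ((x^x)^x)^x   [R → x]

S => S^R => R^R => (S)^R => (S^R)^R => (R^R)^R => ((S)^R)^R => ((S^R)^R)^R => ((R^R)^R)^R => ((x^R)^R)^R => ((x^x)^R)^R => ((x^x)^x)^R => ((x^x)^x)^x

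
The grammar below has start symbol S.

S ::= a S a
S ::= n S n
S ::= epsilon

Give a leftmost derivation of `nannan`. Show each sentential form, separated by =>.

S => nSn => naSan => nanSnan => nannan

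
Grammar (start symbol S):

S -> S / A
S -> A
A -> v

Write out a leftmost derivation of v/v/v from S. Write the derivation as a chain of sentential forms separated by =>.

S=>S/A=>S/A/A=>A/A/A=>v/A/A=>v/v/A=>v/v/v

S => S/A   [S -> S / A]
S/A => S/A/A   [S -> S / A]
S/A/A => A/A/A   [S -> A]
A/A/A => v/A/A   [A -> v]
v/A/A => v/v/A   [A -> v]
v/v/A => v/v/v   [A -> v]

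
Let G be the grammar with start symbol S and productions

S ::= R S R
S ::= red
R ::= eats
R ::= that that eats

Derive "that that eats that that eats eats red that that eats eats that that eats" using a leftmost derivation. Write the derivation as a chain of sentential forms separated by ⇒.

S ⇒ R S R   [S ::= R S R]
R S R ⇒ that that eats S R   [R ::= that that eats]
that that eats S R ⇒ that that eats R S R R   [S ::= R S R]
that that eats R S R R ⇒ that that eats that that eats S R R   [R ::= that that eats]
that that eats that that eats S R R ⇒ that that eats that that eats R S R R R   [S ::= R S R]
that that eats that that eats R S R R R ⇒ that that eats that that eats eats S R R R   [R ::= eats]
that that eats that that eats eats S R R R ⇒ that that eats that that eats eats red R R R   [S ::= red]
that that eats that that eats eats red R R R ⇒ that that eats that that eats eats red that that eats R R   [R ::= that that eats]
that that eats that that eats eats red that that eats R R ⇒ that that eats that that eats eats red that that eats eats R   [R ::= eats]
that that eats that that eats eats red that that eats eats R ⇒ that that eats that that eats eats red that that eats eats that that eats   [R ::= that that eats]

S ⇒ R S R ⇒ that that eats S R ⇒ that that eats R S R R ⇒ that that eats that that eats S R R ⇒ that that eats that that eats R S R R R ⇒ that that eats that that eats eats S R R R ⇒ that that eats that that eats eats red R R R ⇒ that that eats that that eats eats red that that eats R R ⇒ that that eats that that eats eats red that that eats eats R ⇒ that that eats that that eats eats red that that eats eats that that eats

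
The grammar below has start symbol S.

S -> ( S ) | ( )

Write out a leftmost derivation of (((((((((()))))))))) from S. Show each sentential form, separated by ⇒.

S ⇒ (S)   [S -> ( S )]
(S) ⇒ ((S))   [S -> ( S )]
((S)) ⇒ (((S)))   [S -> ( S )]
(((S))) ⇒ ((((S))))   [S -> ( S )]
((((S)))) ⇒ (((((S)))))   [S -> ( S )]
(((((S))))) ⇒ ((((((S))))))   [S -> ( S )]
((((((S)))))) ⇒ (((((((S)))))))   [S -> ( S )]
(((((((S))))))) ⇒ ((((((((S))))))))   [S -> ( S )]
((((((((S)))))))) ⇒ (((((((((S)))))))))   [S -> ( S )]
(((((((((S))))))))) ⇒ (((((((((())))))))))   [S -> ( )]

S ⇒ (S) ⇒ ((S)) ⇒ (((S))) ⇒ ((((S)))) ⇒ (((((S))))) ⇒ ((((((S)))))) ⇒ (((((((S))))))) ⇒ ((((((((S)))))))) ⇒ (((((((((S))))))))) ⇒ (((((((((())))))))))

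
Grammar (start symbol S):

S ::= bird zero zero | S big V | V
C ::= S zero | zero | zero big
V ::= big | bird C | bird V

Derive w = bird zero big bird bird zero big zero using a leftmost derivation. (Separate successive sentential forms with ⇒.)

S ⇒ S big V   [S ::= S big V]
S big V ⇒ V big V   [S ::= V]
V big V ⇒ bird C big V   [V ::= bird C]
bird C big V ⇒ bird zero big V   [C ::= zero]
bird zero big V ⇒ bird zero big bird C   [V ::= bird C]
bird zero big bird C ⇒ bird zero big bird S zero   [C ::= S zero]
bird zero big bird S zero ⇒ bird zero big bird V zero   [S ::= V]
bird zero big bird V zero ⇒ bird zero big bird bird C zero   [V ::= bird C]
bird zero big bird bird C zero ⇒ bird zero big bird bird zero big zero   [C ::= zero big]

S ⇒ S big V ⇒ V big V ⇒ bird C big V ⇒ bird zero big V ⇒ bird zero big bird C ⇒ bird zero big bird S zero ⇒ bird zero big bird V zero ⇒ bird zero big bird bird C zero ⇒ bird zero big bird bird zero big zero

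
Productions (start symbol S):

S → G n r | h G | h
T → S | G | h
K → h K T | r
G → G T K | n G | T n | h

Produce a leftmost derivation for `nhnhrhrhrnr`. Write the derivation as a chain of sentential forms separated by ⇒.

S ⇒ Gnr ⇒ GTKnr ⇒ GTKTKnr ⇒ GTKTKTKnr ⇒ nGTKTKTKnr ⇒ nhTKTKTKnr ⇒ nhGKTKTKnr ⇒ nhnGKTKTKnr ⇒ nhnhKTKTKnr ⇒ nhnhrTKTKnr ⇒ nhnhrhKTKnr ⇒ nhnhrhrTKnr ⇒ nhnhrhrhKnr ⇒ nhnhrhrhrnr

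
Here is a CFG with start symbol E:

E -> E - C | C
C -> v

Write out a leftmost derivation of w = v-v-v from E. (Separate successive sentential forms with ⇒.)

E⇒E-C⇒E-C-C⇒C-C-C⇒v-C-C⇒v-v-C⇒v-v-v

E ⇒ E-C   [E -> E - C]
E-C ⇒ E-C-C   [E -> E - C]
E-C-C ⇒ C-C-C   [E -> C]
C-C-C ⇒ v-C-C   [C -> v]
v-C-C ⇒ v-v-C   [C -> v]
v-v-C ⇒ v-v-v   [C -> v]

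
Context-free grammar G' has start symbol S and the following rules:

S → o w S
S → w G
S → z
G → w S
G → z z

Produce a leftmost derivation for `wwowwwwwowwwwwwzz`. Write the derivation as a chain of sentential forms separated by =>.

S => wG => wwS => wwowS => wwowwG => wwowwwS => wwowwwwG => wwowwwwwS => wwowwwwwowS => wwowwwwwowwG => wwowwwwwowwwS => wwowwwwwowwwwG => wwowwwwwowwwwwS => wwowwwwwowwwwwwG => wwowwwwwowwwwwwzz

S => wG   [S → w G]
wG => wwS   [G → w S]
wwS => wwowS   [S → o w S]
wwowS => wwowwG   [S → w G]
wwowwG => wwowwwS   [G → w S]
wwowwwS => wwowwwwG   [S → w G]
wwowwwwG => wwowwwwwS   [G → w S]
wwowwwwwS => wwowwwwwowS   [S → o w S]
wwowwwwwowS => wwowwwwwowwG   [S → w G]
wwowwwwwowwG => wwowwwwwowwwS   [G → w S]
wwowwwwwowwwS => wwowwwwwowwwwG   [S → w G]
wwowwwwwowwwwG => wwowwwwwowwwwwS   [G → w S]
wwowwwwwowwwwwS => wwowwwwwowwwwwwG   [S → w G]
wwowwwwwowwwwwwG => wwowwwwwowwwwwwzz   [G → z z]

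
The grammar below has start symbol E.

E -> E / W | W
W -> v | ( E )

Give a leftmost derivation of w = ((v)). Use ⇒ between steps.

E⇒W⇒(E)⇒(W)⇒((E))⇒((W))⇒((v))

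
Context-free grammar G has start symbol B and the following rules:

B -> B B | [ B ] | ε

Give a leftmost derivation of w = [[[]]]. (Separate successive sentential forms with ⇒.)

B ⇒ BB ⇒ [B]B ⇒ [[B]]B ⇒ [[BB]]B ⇒ [[BBB]]B ⇒ [[[B]BB]]B ⇒ [[[]BB]]B ⇒ [[[]B]]B ⇒ [[[]]]B ⇒ [[[]]]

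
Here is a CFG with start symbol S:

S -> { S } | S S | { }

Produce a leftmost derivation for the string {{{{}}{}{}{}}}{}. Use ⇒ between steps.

S ⇒ SS   [S -> S S]
SS ⇒ {S}S   [S -> { S }]
{S}S ⇒ {{S}}S   [S -> { S }]
{{S}}S ⇒ {{SS}}S   [S -> S S]
{{SS}}S ⇒ {{{S}S}}S   [S -> { S }]
{{{S}S}}S ⇒ {{{{}}S}}S   [S -> { }]
{{{{}}S}}S ⇒ {{{{}}SS}}S   [S -> S S]
{{{{}}SS}}S ⇒ {{{{}}SSS}}S   [S -> S S]
{{{{}}SSS}}S ⇒ {{{{}}{}SS}}S   [S -> { }]
{{{{}}{}SS}}S ⇒ {{{{}}{}{}S}}S   [S -> { }]
{{{{}}{}{}S}}S ⇒ {{{{}}{}{}{}}}S   [S -> { }]
{{{{}}{}{}{}}}S ⇒ {{{{}}{}{}{}}}{}   [S -> { }]

S⇒SS⇒{S}S⇒{{S}}S⇒{{SS}}S⇒{{{S}S}}S⇒{{{{}}S}}S⇒{{{{}}SS}}S⇒{{{{}}SSS}}S⇒{{{{}}{}SS}}S⇒{{{{}}{}{}S}}S⇒{{{{}}{}{}{}}}S⇒{{{{}}{}{}{}}}{}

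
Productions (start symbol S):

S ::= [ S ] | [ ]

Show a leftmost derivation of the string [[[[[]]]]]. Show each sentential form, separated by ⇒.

S ⇒ [S]   [S ::= [ S ]]
[S] ⇒ [[S]]   [S ::= [ S ]]
[[S]] ⇒ [[[S]]]   [S ::= [ S ]]
[[[S]]] ⇒ [[[[S]]]]   [S ::= [ S ]]
[[[[S]]]] ⇒ [[[[[]]]]]   [S ::= [ ]]

S ⇒ [S] ⇒ [[S]] ⇒ [[[S]]] ⇒ [[[[S]]]] ⇒ [[[[[]]]]]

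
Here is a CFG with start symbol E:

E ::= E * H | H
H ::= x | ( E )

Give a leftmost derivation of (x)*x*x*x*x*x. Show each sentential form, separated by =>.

E => E*H => E*H*H => E*H*H*H => E*H*H*H*H => E*H*H*H*H*H => H*H*H*H*H*H => (E)*H*H*H*H*H => (H)*H*H*H*H*H => (x)*H*H*H*H*H => (x)*x*H*H*H*H => (x)*x*x*H*H*H => (x)*x*x*x*H*H => (x)*x*x*x*x*H => (x)*x*x*x*x*x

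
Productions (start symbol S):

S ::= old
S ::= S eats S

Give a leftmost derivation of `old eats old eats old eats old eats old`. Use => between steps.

S => S eats S => S eats S eats S => S eats S eats S eats S => S eats S eats S eats S eats S => old eats S eats S eats S eats S => old eats old eats S eats S eats S => old eats old eats old eats S eats S => old eats old eats old eats old eats S => old eats old eats old eats old eats old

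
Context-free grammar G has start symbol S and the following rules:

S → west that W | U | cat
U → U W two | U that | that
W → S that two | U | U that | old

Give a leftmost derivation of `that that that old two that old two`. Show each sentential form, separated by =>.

S => U => U W two => U that W two => U W two that W two => U that W two that W two => U that that W two that W two => that that that W two that W two => that that that old two that W two => that that that old two that old two

S => U   [S → U]
U => U W two   [U → U W two]
U W two => U that W two   [U → U that]
U that W two => U W two that W two   [U → U W two]
U W two that W two => U that W two that W two   [U → U that]
U that W two that W two => U that that W two that W two   [U → U that]
U that that W two that W two => that that that W two that W two   [U → that]
that that that W two that W two => that that that old two that W two   [W → old]
that that that old two that W two => that that that old two that old two   [W → old]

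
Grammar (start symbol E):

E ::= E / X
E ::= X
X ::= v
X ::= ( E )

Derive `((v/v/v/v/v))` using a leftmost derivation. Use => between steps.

E => X   [E ::= X]
X => (E)   [X ::= ( E )]
(E) => (X)   [E ::= X]
(X) => ((E))   [X ::= ( E )]
((E)) => ((E/X))   [E ::= E / X]
((E/X)) => ((E/X/X))   [E ::= E / X]
((E/X/X)) => ((E/X/X/X))   [E ::= E / X]
((E/X/X/X)) => ((E/X/X/X/X))   [E ::= E / X]
((E/X/X/X/X)) => ((X/X/X/X/X))   [E ::= X]
((X/X/X/X/X)) => ((v/X/X/X/X))   [X ::= v]
((v/X/X/X/X)) => ((v/v/X/X/X))   [X ::= v]
((v/v/X/X/X)) => ((v/v/v/X/X))   [X ::= v]
((v/v/v/X/X)) => ((v/v/v/v/X))   [X ::= v]
((v/v/v/v/X)) => ((v/v/v/v/v))   [X ::= v]

E => X => (E) => (X) => ((E)) => ((E/X)) => ((E/X/X)) => ((E/X/X/X)) => ((E/X/X/X/X)) => ((X/X/X/X/X)) => ((v/X/X/X/X)) => ((v/v/X/X/X)) => ((v/v/v/X/X)) => ((v/v/v/v/X)) => ((v/v/v/v/v))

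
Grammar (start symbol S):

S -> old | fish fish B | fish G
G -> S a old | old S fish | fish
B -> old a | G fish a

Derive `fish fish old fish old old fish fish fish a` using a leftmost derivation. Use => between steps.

S => fish fish B => fish fish G fish a => fish fish old S fish fish a => fish fish old fish G fish fish a => fish fish old fish old S fish fish fish a => fish fish old fish old old fish fish fish a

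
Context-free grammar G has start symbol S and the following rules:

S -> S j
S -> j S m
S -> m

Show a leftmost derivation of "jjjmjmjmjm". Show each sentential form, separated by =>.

S => jSm => jSjm => jjSmjm => jjSjmjm => jjjSmjmjm => jjjSjmjmjm => jjjmjmjmjm

S => jSm   [S -> j S m]
jSm => jSjm   [S -> S j]
jSjm => jjSmjm   [S -> j S m]
jjSmjm => jjSjmjm   [S -> S j]
jjSjmjm => jjjSmjmjm   [S -> j S m]
jjjSmjmjm => jjjSjmjmjm   [S -> S j]
jjjSjmjmjm => jjjmjmjmjm   [S -> m]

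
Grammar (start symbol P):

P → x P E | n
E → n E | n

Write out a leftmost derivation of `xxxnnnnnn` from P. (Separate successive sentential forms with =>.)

P=>xPE=>xxPEE=>xxxPEEE=>xxxnEEE=>xxxnnEE=>xxxnnnEE=>xxxnnnnE=>xxxnnnnnE=>xxxnnnnnn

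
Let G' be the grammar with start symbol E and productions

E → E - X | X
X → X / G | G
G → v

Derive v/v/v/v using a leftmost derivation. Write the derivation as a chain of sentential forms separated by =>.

E => X   [E → X]
X => X/G   [X → X / G]
X/G => X/G/G   [X → X / G]
X/G/G => X/G/G/G   [X → X / G]
X/G/G/G => G/G/G/G   [X → G]
G/G/G/G => v/G/G/G   [G → v]
v/G/G/G => v/v/G/G   [G → v]
v/v/G/G => v/v/v/G   [G → v]
v/v/v/G => v/v/v/v   [G → v]

E => X => X/G => X/G/G => X/G/G/G => G/G/G/G => v/G/G/G => v/v/G/G => v/v/v/G => v/v/v/v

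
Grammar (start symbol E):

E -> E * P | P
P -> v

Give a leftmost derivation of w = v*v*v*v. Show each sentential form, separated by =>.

E => E*P   [E -> E * P]
E*P => E*P*P   [E -> E * P]
E*P*P => E*P*P*P   [E -> E * P]
E*P*P*P => P*P*P*P   [E -> P]
P*P*P*P => v*P*P*P   [P -> v]
v*P*P*P => v*v*P*P   [P -> v]
v*v*P*P => v*v*v*P   [P -> v]
v*v*v*P => v*v*v*v   [P -> v]

E=>E*P=>E*P*P=>E*P*P*P=>P*P*P*P=>v*P*P*P=>v*v*P*P=>v*v*v*P=>v*v*v*v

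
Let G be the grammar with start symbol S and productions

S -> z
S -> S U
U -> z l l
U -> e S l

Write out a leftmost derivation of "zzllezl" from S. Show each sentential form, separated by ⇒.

S ⇒ SU ⇒ SUU ⇒ zUU ⇒ zzllU ⇒ zzlleSl ⇒ zzllezl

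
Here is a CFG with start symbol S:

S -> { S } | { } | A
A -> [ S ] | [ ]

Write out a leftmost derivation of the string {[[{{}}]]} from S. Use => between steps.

S => {S} => {A} => {[S]} => {[A]} => {[[S]]} => {[[{S}]]} => {[[{{}}]]}

S => {S}   [S -> { S }]
{S} => {A}   [S -> A]
{A} => {[S]}   [A -> [ S ]]
{[S]} => {[A]}   [S -> A]
{[A]} => {[[S]]}   [A -> [ S ]]
{[[S]]} => {[[{S}]]}   [S -> { S }]
{[[{S}]]} => {[[{{}}]]}   [S -> { }]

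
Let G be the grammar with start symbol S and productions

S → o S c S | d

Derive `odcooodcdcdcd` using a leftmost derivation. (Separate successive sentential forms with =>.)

S => oScS   [S → o S c S]
oScS => odcS   [S → d]
odcS => odcoScS   [S → o S c S]
odcoScS => odcooScScS   [S → o S c S]
odcooScScS => odcoooScScScS   [S → o S c S]
odcoooScScScS => odcooodcScScS   [S → d]
odcooodcScScS => odcooodcdcScS   [S → d]
odcooodcdcScS => odcooodcdcdcS   [S → d]
odcooodcdcdcS => odcooodcdcdcd   [S → d]

S => oScS => odcS => odcoScS => odcooScScS => odcoooScScScS => odcooodcScScS => odcooodcdcScS => odcooodcdcdcS => odcooodcdcdcd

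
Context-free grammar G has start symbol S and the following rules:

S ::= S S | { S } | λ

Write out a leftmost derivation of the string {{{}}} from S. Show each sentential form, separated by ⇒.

S ⇒ SS ⇒ {S}S ⇒ {SS}S ⇒ {SSS}S ⇒ {{S}SS}S ⇒ {{{S}}SS}S ⇒ {{{}}SS}S ⇒ {{{}}S}S ⇒ {{{}}}S ⇒ {{{}}}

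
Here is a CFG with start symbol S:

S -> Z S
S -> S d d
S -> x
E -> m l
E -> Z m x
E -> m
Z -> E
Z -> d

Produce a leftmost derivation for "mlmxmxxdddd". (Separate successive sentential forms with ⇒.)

S ⇒ ZS   [S -> Z S]
ZS ⇒ ES   [Z -> E]
ES ⇒ ZmxS   [E -> Z m x]
ZmxS ⇒ EmxS   [Z -> E]
EmxS ⇒ ZmxmxS   [E -> Z m x]
ZmxmxS ⇒ EmxmxS   [Z -> E]
EmxmxS ⇒ mlmxmxS   [E -> m l]
mlmxmxS ⇒ mlmxmxSdd   [S -> S d d]
mlmxmxSdd ⇒ mlmxmxSdddd   [S -> S d d]
mlmxmxSdddd ⇒ mlmxmxxdddd   [S -> x]

S⇒ZS⇒ES⇒ZmxS⇒EmxS⇒ZmxmxS⇒EmxmxS⇒mlmxmxS⇒mlmxmxSdd⇒mlmxmxSdddd⇒mlmxmxxdddd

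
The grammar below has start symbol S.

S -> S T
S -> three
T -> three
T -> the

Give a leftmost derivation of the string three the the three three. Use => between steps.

S => S T => S T T => S T T T => S T T T T => three T T T T => three the T T T => three the the T T => three the the three T => three the the three three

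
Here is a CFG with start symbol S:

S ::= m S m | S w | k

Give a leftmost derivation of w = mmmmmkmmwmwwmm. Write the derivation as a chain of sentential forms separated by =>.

S => mSm => mmSmm => mmSwmm => mmSwwmm => mmmSmwwmm => mmmSwmwwmm => mmmmSmwmwwmm => mmmmmSmmwmwwmm => mmmmmkmmwmwwmm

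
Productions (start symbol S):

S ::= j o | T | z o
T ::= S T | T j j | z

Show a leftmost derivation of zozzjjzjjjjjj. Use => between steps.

S => T   [S ::= T]
T => ST   [T ::= S T]
ST => zoT   [S ::= z o]
zoT => zoTjj   [T ::= T j j]
zoTjj => zoSTjj   [T ::= S T]
zoSTjj => zoTTjj   [S ::= T]
zoTTjj => zoTjjTjj   [T ::= T j j]
zoTjjTjj => zoSTjjTjj   [T ::= S T]
zoSTjjTjj => zoTTjjTjj   [S ::= T]
zoTTjjTjj => zozTjjTjj   [T ::= z]
zozTjjTjj => zozzjjTjj   [T ::= z]
zozzjjTjj => zozzjjTjjjj   [T ::= T j j]
zozzjjTjjjj => zozzjjTjjjjjj   [T ::= T j j]
zozzjjTjjjjjj => zozzjjzjjjjjj   [T ::= z]

S=>T=>ST=>zoT=>zoTjj=>zoSTjj=>zoTTjj=>zoTjjTjj=>zoSTjjTjj=>zoTTjjTjj=>zozTjjTjj=>zozzjjTjj=>zozzjjTjjjj=>zozzjjTjjjjjj=>zozzjjzjjjjjj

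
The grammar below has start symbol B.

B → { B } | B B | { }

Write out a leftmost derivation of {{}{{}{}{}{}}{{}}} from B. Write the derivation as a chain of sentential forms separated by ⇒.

B ⇒ {B}   [B → { B }]
{B} ⇒ {BB}   [B → B B]
{BB} ⇒ {BBB}   [B → B B]
{BBB} ⇒ {{}BB}   [B → { }]
{{}BB} ⇒ {{}{B}B}   [B → { B }]
{{}{B}B} ⇒ {{}{BB}B}   [B → B B]
{{}{BB}B} ⇒ {{}{BBB}B}   [B → B B]
{{}{BBB}B} ⇒ {{}{{}BB}B}   [B → { }]
{{}{{}BB}B} ⇒ {{}{{}BBB}B}   [B → B B]
{{}{{}BBB}B} ⇒ {{}{{}{}BB}B}   [B → { }]
{{}{{}{}BB}B} ⇒ {{}{{}{}{}B}B}   [B → { }]
{{}{{}{}{}B}B} ⇒ {{}{{}{}{}{}}B}   [B → { }]
{{}{{}{}{}{}}B} ⇒ {{}{{}{}{}{}}{B}}   [B → { B }]
{{}{{}{}{}{}}{B}} ⇒ {{}{{}{}{}{}}{{}}}   [B → { }]

B⇒{B}⇒{BB}⇒{BBB}⇒{{}BB}⇒{{}{B}B}⇒{{}{BB}B}⇒{{}{BBB}B}⇒{{}{{}BB}B}⇒{{}{{}BBB}B}⇒{{}{{}{}BB}B}⇒{{}{{}{}{}B}B}⇒{{}{{}{}{}{}}B}⇒{{}{{}{}{}{}}{B}}⇒{{}{{}{}{}{}}{{}}}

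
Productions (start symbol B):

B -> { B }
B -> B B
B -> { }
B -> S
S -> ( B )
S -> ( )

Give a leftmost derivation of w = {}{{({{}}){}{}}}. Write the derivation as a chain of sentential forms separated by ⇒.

B ⇒ BB ⇒ {}B ⇒ {}{B} ⇒ {}{{B}} ⇒ {}{{BB}} ⇒ {}{{SB}} ⇒ {}{{(B)B}} ⇒ {}{{({B})B}} ⇒ {}{{({{}})B}} ⇒ {}{{({{}})BB}} ⇒ {}{{({{}}){}B}} ⇒ {}{{({{}}){}{}}}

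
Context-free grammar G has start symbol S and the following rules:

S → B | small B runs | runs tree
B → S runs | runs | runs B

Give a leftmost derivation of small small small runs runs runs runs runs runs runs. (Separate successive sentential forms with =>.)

S => small B runs   [S → small B runs]
small B runs => small S runs runs   [B → S runs]
small S runs runs => small small B runs runs runs   [S → small B runs]
small small B runs runs runs => small small S runs runs runs runs   [B → S runs]
small small S runs runs runs runs => small small small B runs runs runs runs runs   [S → small B runs]
small small small B runs runs runs runs runs => small small small runs B runs runs runs runs runs   [B → runs B]
small small small runs B runs runs runs runs runs => small small small runs runs runs runs runs runs runs   [B → runs]

S => small B runs => small S runs runs => small small B runs runs runs => small small S runs runs runs runs => small small small B runs runs runs runs runs => small small small runs B runs runs runs runs runs => small small small runs runs runs runs runs runs runs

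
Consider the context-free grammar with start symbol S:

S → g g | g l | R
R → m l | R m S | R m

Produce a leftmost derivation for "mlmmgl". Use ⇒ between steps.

S⇒R⇒RmS⇒RmmS⇒mlmmS⇒mlmmgl

S ⇒ R   [S → R]
R ⇒ RmS   [R → R m S]
RmS ⇒ RmmS   [R → R m]
RmmS ⇒ mlmmS   [R → m l]
mlmmS ⇒ mlmmgl   [S → g l]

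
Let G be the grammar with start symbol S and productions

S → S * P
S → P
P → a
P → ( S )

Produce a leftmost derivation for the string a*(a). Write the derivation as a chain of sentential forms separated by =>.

S => S*P   [S → S * P]
S*P => P*P   [S → P]
P*P => a*P   [P → a]
a*P => a*(S)   [P → ( S )]
a*(S) => a*(P)   [S → P]
a*(P) => a*(a)   [P → a]

S=>S*P=>P*P=>a*P=>a*(S)=>a*(P)=>a*(a)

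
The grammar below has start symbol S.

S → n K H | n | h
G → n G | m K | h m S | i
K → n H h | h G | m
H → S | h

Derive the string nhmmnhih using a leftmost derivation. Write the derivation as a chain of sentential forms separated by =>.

S => nKH   [S → n K H]
nKH => nhGH   [K → h G]
nhGH => nhmKH   [G → m K]
nhmKH => nhmmH   [K → m]
nhmmH => nhmmS   [H → S]
nhmmS => nhmmnKH   [S → n K H]
nhmmnKH => nhmmnhGH   [K → h G]
nhmmnhGH => nhmmnhiH   [G → i]
nhmmnhiH => nhmmnhih   [H → h]

S => nKH => nhGH => nhmKH => nhmmH => nhmmS => nhmmnKH => nhmmnhGH => nhmmnhiH => nhmmnhih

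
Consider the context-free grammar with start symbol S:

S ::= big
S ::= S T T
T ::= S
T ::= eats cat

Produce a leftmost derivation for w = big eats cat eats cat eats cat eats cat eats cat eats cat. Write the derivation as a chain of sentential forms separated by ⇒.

S ⇒ S T T ⇒ S T T T T ⇒ S T T T T T T ⇒ big T T T T T T ⇒ big eats cat T T T T T ⇒ big eats cat eats cat T T T T ⇒ big eats cat eats cat eats cat T T T ⇒ big eats cat eats cat eats cat eats cat T T ⇒ big eats cat eats cat eats cat eats cat eats cat T ⇒ big eats cat eats cat eats cat eats cat eats cat eats cat

S ⇒ S T T   [S ::= S T T]
S T T ⇒ S T T T T   [S ::= S T T]
S T T T T ⇒ S T T T T T T   [S ::= S T T]
S T T T T T T ⇒ big T T T T T T   [S ::= big]
big T T T T T T ⇒ big eats cat T T T T T   [T ::= eats cat]
big eats cat T T T T T ⇒ big eats cat eats cat T T T T   [T ::= eats cat]
big eats cat eats cat T T T T ⇒ big eats cat eats cat eats cat T T T   [T ::= eats cat]
big eats cat eats cat eats cat T T T ⇒ big eats cat eats cat eats cat eats cat T T   [T ::= eats cat]
big eats cat eats cat eats cat eats cat T T ⇒ big eats cat eats cat eats cat eats cat eats cat T   [T ::= eats cat]
big eats cat eats cat eats cat eats cat eats cat T ⇒ big eats cat eats cat eats cat eats cat eats cat eats cat   [T ::= eats cat]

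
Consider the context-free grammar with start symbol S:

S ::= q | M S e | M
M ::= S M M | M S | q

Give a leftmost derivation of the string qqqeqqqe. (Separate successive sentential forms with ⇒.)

S ⇒ MSe   [S ::= M S e]
MSe ⇒ SMMSe   [M ::= S M M]
SMMSe ⇒ MSeMMSe   [S ::= M S e]
MSeMMSe ⇒ MSSeMMSe   [M ::= M S]
MSSeMMSe ⇒ qSSeMMSe   [M ::= q]
qSSeMMSe ⇒ qqSeMMSe   [S ::= q]
qqSeMMSe ⇒ qqqeMMSe   [S ::= q]
qqqeMMSe ⇒ qqqeqMSe   [M ::= q]
qqqeqMSe ⇒ qqqeqqSe   [M ::= q]
qqqeqqSe ⇒ qqqeqqqe   [S ::= q]

S ⇒ MSe ⇒ SMMSe ⇒ MSeMMSe ⇒ MSSeMMSe ⇒ qSSeMMSe ⇒ qqSeMMSe ⇒ qqqeMMSe ⇒ qqqeqMSe ⇒ qqqeqqSe ⇒ qqqeqqqe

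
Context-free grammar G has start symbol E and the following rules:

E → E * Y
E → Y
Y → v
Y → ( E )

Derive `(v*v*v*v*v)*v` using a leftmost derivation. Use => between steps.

E => E*Y => Y*Y => (E)*Y => (E*Y)*Y => (E*Y*Y)*Y => (E*Y*Y*Y)*Y => (E*Y*Y*Y*Y)*Y => (Y*Y*Y*Y*Y)*Y => (v*Y*Y*Y*Y)*Y => (v*v*Y*Y*Y)*Y => (v*v*v*Y*Y)*Y => (v*v*v*v*Y)*Y => (v*v*v*v*v)*Y => (v*v*v*v*v)*v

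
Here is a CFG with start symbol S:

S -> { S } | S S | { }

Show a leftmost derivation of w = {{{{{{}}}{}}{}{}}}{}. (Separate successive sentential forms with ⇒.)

S ⇒ SS   [S -> S S]
SS ⇒ {S}S   [S -> { S }]
{S}S ⇒ {{S}}S   [S -> { S }]
{{S}}S ⇒ {{SS}}S   [S -> S S]
{{SS}}S ⇒ {{SSS}}S   [S -> S S]
{{SSS}}S ⇒ {{{S}SS}}S   [S -> { S }]
{{{S}SS}}S ⇒ {{{SS}SS}}S   [S -> S S]
{{{SS}SS}}S ⇒ {{{{S}S}SS}}S   [S -> { S }]
{{{{S}S}SS}}S ⇒ {{{{{S}}S}SS}}S   [S -> { S }]
{{{{{S}}S}SS}}S ⇒ {{{{{{}}}S}SS}}S   [S -> { }]
{{{{{{}}}S}SS}}S ⇒ {{{{{{}}}{}}SS}}S   [S -> { }]
{{{{{{}}}{}}SS}}S ⇒ {{{{{{}}}{}}{}S}}S   [S -> { }]
{{{{{{}}}{}}{}S}}S ⇒ {{{{{{}}}{}}{}{}}}S   [S -> { }]
{{{{{{}}}{}}{}{}}}S ⇒ {{{{{{}}}{}}{}{}}}{}   [S -> { }]

S ⇒ SS ⇒ {S}S ⇒ {{S}}S ⇒ {{SS}}S ⇒ {{SSS}}S ⇒ {{{S}SS}}S ⇒ {{{SS}SS}}S ⇒ {{{{S}S}SS}}S ⇒ {{{{{S}}S}SS}}S ⇒ {{{{{{}}}S}SS}}S ⇒ {{{{{{}}}{}}SS}}S ⇒ {{{{{{}}}{}}{}S}}S ⇒ {{{{{{}}}{}}{}{}}}S ⇒ {{{{{{}}}{}}{}{}}}{}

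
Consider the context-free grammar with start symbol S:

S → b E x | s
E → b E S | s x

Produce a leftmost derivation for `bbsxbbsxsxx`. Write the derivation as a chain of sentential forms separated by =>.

S => bEx   [S → b E x]
bEx => bbESx   [E → b E S]
bbESx => bbsxSx   [E → s x]
bbsxSx => bbsxbExx   [S → b E x]
bbsxbExx => bbsxbbESxx   [E → b E S]
bbsxbbESxx => bbsxbbsxSxx   [E → s x]
bbsxbbsxSxx => bbsxbbsxsxx   [S → s]

S => bEx => bbESx => bbsxSx => bbsxbExx => bbsxbbESxx => bbsxbbsxSxx => bbsxbbsxsxx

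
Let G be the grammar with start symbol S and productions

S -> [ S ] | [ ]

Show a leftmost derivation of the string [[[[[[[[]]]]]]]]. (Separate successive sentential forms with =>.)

S => [S] => [[S]] => [[[S]]] => [[[[S]]]] => [[[[[S]]]]] => [[[[[[S]]]]]] => [[[[[[[S]]]]]]] => [[[[[[[[]]]]]]]]

S => [S]   [S -> [ S ]]
[S] => [[S]]   [S -> [ S ]]
[[S]] => [[[S]]]   [S -> [ S ]]
[[[S]]] => [[[[S]]]]   [S -> [ S ]]
[[[[S]]]] => [[[[[S]]]]]   [S -> [ S ]]
[[[[[S]]]]] => [[[[[[S]]]]]]   [S -> [ S ]]
[[[[[[S]]]]]] => [[[[[[[S]]]]]]]   [S -> [ S ]]
[[[[[[[S]]]]]]] => [[[[[[[[]]]]]]]]   [S -> [ ]]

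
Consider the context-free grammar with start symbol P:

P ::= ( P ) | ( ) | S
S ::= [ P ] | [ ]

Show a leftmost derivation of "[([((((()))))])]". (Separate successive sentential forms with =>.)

P=>S=>[P]=>[(P)]=>[(S)]=>[([P])]=>[([(P)])]=>[([((P))])]=>[([(((P)))])]=>[([((((P))))])]=>[([((((()))))])]

P => S   [P ::= S]
S => [P]   [S ::= [ P ]]
[P] => [(P)]   [P ::= ( P )]
[(P)] => [(S)]   [P ::= S]
[(S)] => [([P])]   [S ::= [ P ]]
[([P])] => [([(P)])]   [P ::= ( P )]
[([(P)])] => [([((P))])]   [P ::= ( P )]
[([((P))])] => [([(((P)))])]   [P ::= ( P )]
[([(((P)))])] => [([((((P))))])]   [P ::= ( P )]
[([((((P))))])] => [([((((()))))])]   [P ::= ( )]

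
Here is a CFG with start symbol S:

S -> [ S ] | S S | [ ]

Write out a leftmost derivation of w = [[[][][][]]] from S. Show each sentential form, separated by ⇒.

S ⇒ [S] ⇒ [[S]] ⇒ [[SS]] ⇒ [[SSS]] ⇒ [[SSSS]] ⇒ [[[]SSS]] ⇒ [[[][]SS]] ⇒ [[[][][]S]] ⇒ [[[][][][]]]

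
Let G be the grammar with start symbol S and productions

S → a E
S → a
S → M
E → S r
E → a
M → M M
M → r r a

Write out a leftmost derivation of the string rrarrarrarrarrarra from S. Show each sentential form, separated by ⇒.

S ⇒ M ⇒ MM ⇒ MMM ⇒ MMMM ⇒ MMMMM ⇒ rraMMMM ⇒ rraMMMMM ⇒ rrarraMMMM ⇒ rrarrarraMMM ⇒ rrarrarrarraMM ⇒ rrarrarrarrarraM ⇒ rrarrarrarrarrarra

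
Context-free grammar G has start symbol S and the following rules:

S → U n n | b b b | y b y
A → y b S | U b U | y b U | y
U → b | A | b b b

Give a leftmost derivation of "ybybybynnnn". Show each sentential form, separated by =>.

S => Unn => Ann => ybSnn => ybUnnnn => ybAnnnn => ybybUnnnn => ybybAnnnn => ybybybUnnnn => ybybybAnnnn => ybybybynnnn

S => Unn   [S → U n n]
Unn => Ann   [U → A]
Ann => ybSnn   [A → y b S]
ybSnn => ybUnnnn   [S → U n n]
ybUnnnn => ybAnnnn   [U → A]
ybAnnnn => ybybUnnnn   [A → y b U]
ybybUnnnn => ybybAnnnn   [U → A]
ybybAnnnn => ybybybUnnnn   [A → y b U]
ybybybUnnnn => ybybybAnnnn   [U → A]
ybybybAnnnn => ybybybynnnn   [A → y]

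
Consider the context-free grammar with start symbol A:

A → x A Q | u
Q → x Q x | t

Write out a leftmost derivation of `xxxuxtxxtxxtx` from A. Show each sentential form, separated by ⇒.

A⇒xAQ⇒xxAQQ⇒xxxAQQQ⇒xxxuQQQ⇒xxxuxQxQQ⇒xxxuxtxQQ⇒xxxuxtxxQxQ⇒xxxuxtxxtxQ⇒xxxuxtxxtxxQx⇒xxxuxtxxtxxtx

A ⇒ xAQ   [A → x A Q]
xAQ ⇒ xxAQQ   [A → x A Q]
xxAQQ ⇒ xxxAQQQ   [A → x A Q]
xxxAQQQ ⇒ xxxuQQQ   [A → u]
xxxuQQQ ⇒ xxxuxQxQQ   [Q → x Q x]
xxxuxQxQQ ⇒ xxxuxtxQQ   [Q → t]
xxxuxtxQQ ⇒ xxxuxtxxQxQ   [Q → x Q x]
xxxuxtxxQxQ ⇒ xxxuxtxxtxQ   [Q → t]
xxxuxtxxtxQ ⇒ xxxuxtxxtxxQx   [Q → x Q x]
xxxuxtxxtxxQx ⇒ xxxuxtxxtxxtx   [Q → t]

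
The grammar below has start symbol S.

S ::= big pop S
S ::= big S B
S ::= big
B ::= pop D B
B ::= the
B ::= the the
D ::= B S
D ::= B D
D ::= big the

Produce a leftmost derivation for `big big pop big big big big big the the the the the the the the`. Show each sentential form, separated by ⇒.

S ⇒ big S B ⇒ big big pop S B ⇒ big big pop big S B B ⇒ big big pop big big S B B B ⇒ big big pop big big big S B B B B ⇒ big big pop big big big big S B B B B B ⇒ big big pop big big big big big B B B B B ⇒ big big pop big big big big big the B B B B ⇒ big big pop big big big big big the the B B B ⇒ big big pop big big big big big the the the the B B ⇒ big big pop big big big big big the the the the the the B ⇒ big big pop big big big big big the the the the the the the the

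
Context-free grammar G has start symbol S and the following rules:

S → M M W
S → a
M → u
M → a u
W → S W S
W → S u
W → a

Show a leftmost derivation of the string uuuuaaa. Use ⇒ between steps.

S ⇒ MMW ⇒ uMW ⇒ uuW ⇒ uuSWS ⇒ uuMMWWS ⇒ uuuMWWS ⇒ uuuuWWS ⇒ uuuuaWS ⇒ uuuuaaS ⇒ uuuuaaa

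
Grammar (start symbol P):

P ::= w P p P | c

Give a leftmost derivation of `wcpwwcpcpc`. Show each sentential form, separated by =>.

P => wPpP => wcpP => wcpwPpP => wcpwwPpPpP => wcpwwcpPpP => wcpwwcpcpP => wcpwwcpcpc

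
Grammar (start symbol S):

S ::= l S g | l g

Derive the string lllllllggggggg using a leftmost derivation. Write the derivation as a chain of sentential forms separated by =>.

S => lSg => llSgg => lllSggg => llllSgggg => lllllSggggg => llllllSgggggg => lllllllggggggg

S => lSg   [S ::= l S g]
lSg => llSgg   [S ::= l S g]
llSgg => lllSggg   [S ::= l S g]
lllSggg => llllSgggg   [S ::= l S g]
llllSgggg => lllllSggggg   [S ::= l S g]
lllllSggggg => llllllSgggggg   [S ::= l S g]
llllllSgggggg => lllllllggggggg   [S ::= l g]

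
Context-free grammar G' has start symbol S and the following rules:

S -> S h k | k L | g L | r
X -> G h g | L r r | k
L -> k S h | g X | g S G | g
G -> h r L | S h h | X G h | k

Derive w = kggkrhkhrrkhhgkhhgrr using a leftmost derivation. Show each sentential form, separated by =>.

S => kL   [S -> k L]
kL => kgX   [L -> g X]
kgX => kgLrr   [X -> L r r]
kgLrr => kggXrr   [L -> g X]
kggXrr => kggGhgrr   [X -> G h g]
kggGhgrr => kggXGhhgrr   [G -> X G h]
kggXGhhgrr => kggGhgGhhgrr   [X -> G h g]
kggGhgGhhgrr => kggXGhhgGhhgrr   [G -> X G h]
kggXGhhgGhhgrr => kggLrrGhhgGhhgrr   [X -> L r r]
kggLrrGhhgGhhgrr => kggkShrrGhhgGhhgrr   [L -> k S h]
kggkShrrGhhgGhhgrr => kggkShkhrrGhhgGhhgrr   [S -> S h k]
kggkShkhrrGhhgGhhgrr => kggkrhkhrrGhhgGhhgrr   [S -> r]
kggkrhkhrrGhhgGhhgrr => kggkrhkhrrkhhgGhhgrr   [G -> k]
kggkrhkhrrkhhgGhhgrr => kggkrhkhrrkhhgkhhgrr   [G -> k]

S => kL => kgX => kgLrr => kggXrr => kggGhgrr => kggXGhhgrr => kggGhgGhhgrr => kggXGhhgGhhgrr => kggLrrGhhgGhhgrr => kggkShrrGhhgGhhgrr => kggkShkhrrGhhgGhhgrr => kggkrhkhrrGhhgGhhgrr => kggkrhkhrrkhhgGhhgrr => kggkrhkhrrkhhgkhhgrr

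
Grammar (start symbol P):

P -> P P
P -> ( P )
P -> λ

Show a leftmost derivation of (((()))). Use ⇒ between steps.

P⇒(P)⇒(PP)⇒((P)P)⇒(((P))P)⇒(((PP))P)⇒((((P)P))P)⇒(((()P))P)⇒(((()))P)⇒(((())))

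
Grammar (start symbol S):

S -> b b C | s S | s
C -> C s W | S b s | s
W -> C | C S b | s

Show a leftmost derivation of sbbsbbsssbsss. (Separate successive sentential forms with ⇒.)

S ⇒ sS ⇒ sbbC ⇒ sbbCsW ⇒ sbbSbssW ⇒ sbbsSbssW ⇒ sbbsbbCbssW ⇒ sbbsbbCsWbssW ⇒ sbbsbbssWbssW ⇒ sbbsbbssCbssW ⇒ sbbsbbsssbssW ⇒ sbbsbbsssbsss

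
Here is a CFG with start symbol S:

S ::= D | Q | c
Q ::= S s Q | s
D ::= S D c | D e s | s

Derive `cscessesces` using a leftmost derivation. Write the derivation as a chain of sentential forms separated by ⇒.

S ⇒ D ⇒ Des ⇒ SDces ⇒ DDces ⇒ DesDces ⇒ SDcesDces ⇒ cDcesDces ⇒ cscesDces ⇒ cscesDesces ⇒ cscessesces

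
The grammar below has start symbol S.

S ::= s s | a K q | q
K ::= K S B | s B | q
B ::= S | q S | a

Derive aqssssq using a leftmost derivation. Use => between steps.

S => aKq => aKSBq => aqSBq => aqssBq => aqssSq => aqssssq

S => aKq   [S ::= a K q]
aKq => aKSBq   [K ::= K S B]
aKSBq => aqSBq   [K ::= q]
aqSBq => aqssBq   [S ::= s s]
aqssBq => aqssSq   [B ::= S]
aqssSq => aqssssq   [S ::= s s]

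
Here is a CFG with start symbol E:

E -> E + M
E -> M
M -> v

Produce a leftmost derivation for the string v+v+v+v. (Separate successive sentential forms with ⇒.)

E ⇒ E+M   [E -> E + M]
E+M ⇒ E+M+M   [E -> E + M]
E+M+M ⇒ E+M+M+M   [E -> E + M]
E+M+M+M ⇒ M+M+M+M   [E -> M]
M+M+M+M ⇒ v+M+M+M   [M -> v]
v+M+M+M ⇒ v+v+M+M   [M -> v]
v+v+M+M ⇒ v+v+v+M   [M -> v]
v+v+v+M ⇒ v+v+v+v   [M -> v]

E ⇒ E+M ⇒ E+M+M ⇒ E+M+M+M ⇒ M+M+M+M ⇒ v+M+M+M ⇒ v+v+M+M ⇒ v+v+v+M ⇒ v+v+v+v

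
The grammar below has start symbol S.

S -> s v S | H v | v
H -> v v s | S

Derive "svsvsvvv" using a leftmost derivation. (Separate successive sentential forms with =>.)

S => svS => svHv => svSv => svsvSv => svsvsvSv => svsvsvvv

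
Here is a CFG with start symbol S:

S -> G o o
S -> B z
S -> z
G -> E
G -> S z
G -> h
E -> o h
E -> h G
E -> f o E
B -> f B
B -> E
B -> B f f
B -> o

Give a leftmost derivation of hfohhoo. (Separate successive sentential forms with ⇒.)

S⇒Goo⇒Eoo⇒hGoo⇒hEoo⇒hfoEoo⇒hfohGoo⇒hfohhoo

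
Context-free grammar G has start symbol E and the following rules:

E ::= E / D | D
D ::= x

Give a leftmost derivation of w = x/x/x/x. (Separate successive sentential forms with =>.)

E=>E/D=>E/D/D=>E/D/D/D=>D/D/D/D=>x/D/D/D=>x/x/D/D=>x/x/x/D=>x/x/x/x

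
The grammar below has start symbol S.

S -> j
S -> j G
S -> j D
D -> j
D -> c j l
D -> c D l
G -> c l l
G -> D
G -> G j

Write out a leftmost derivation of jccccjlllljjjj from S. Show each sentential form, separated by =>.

S => jG   [S -> j G]
jG => jGj   [G -> G j]
jGj => jGjj   [G -> G j]
jGjj => jGjjj   [G -> G j]
jGjjj => jGjjjj   [G -> G j]
jGjjjj => jDjjjj   [G -> D]
jDjjjj => jcDljjjj   [D -> c D l]
jcDljjjj => jccDlljjjj   [D -> c D l]
jccDlljjjj => jcccDllljjjj   [D -> c D l]
jcccDllljjjj => jccccDlllljjjj   [D -> c D l]
jccccDlllljjjj => jccccjlllljjjj   [D -> j]

S => jG => jGj => jGjj => jGjjj => jGjjjj => jDjjjj => jcDljjjj => jccDlljjjj => jcccDllljjjj => jccccDlllljjjj => jccccjlllljjjj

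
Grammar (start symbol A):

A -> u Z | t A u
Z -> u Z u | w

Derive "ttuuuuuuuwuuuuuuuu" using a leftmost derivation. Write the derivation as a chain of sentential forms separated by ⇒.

A ⇒ tAu ⇒ ttAuu ⇒ ttuZuu ⇒ ttuuZuuu ⇒ ttuuuZuuuu ⇒ ttuuuuZuuuuu ⇒ ttuuuuuZuuuuuu ⇒ ttuuuuuuZuuuuuuu ⇒ ttuuuuuuuZuuuuuuuu ⇒ ttuuuuuuuwuuuuuuuu

A ⇒ tAu   [A -> t A u]
tAu ⇒ ttAuu   [A -> t A u]
ttAuu ⇒ ttuZuu   [A -> u Z]
ttuZuu ⇒ ttuuZuuu   [Z -> u Z u]
ttuuZuuu ⇒ ttuuuZuuuu   [Z -> u Z u]
ttuuuZuuuu ⇒ ttuuuuZuuuuu   [Z -> u Z u]
ttuuuuZuuuuu ⇒ ttuuuuuZuuuuuu   [Z -> u Z u]
ttuuuuuZuuuuuu ⇒ ttuuuuuuZuuuuuuu   [Z -> u Z u]
ttuuuuuuZuuuuuuu ⇒ ttuuuuuuuZuuuuuuuu   [Z -> u Z u]
ttuuuuuuuZuuuuuuuu ⇒ ttuuuuuuuwuuuuuuuu   [Z -> w]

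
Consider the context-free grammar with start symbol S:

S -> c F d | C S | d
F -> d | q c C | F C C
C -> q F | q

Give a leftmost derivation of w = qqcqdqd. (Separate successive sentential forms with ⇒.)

S ⇒ CS ⇒ qFS ⇒ qqcCS ⇒ qqcqFS ⇒ qqcqdS ⇒ qqcqdCS ⇒ qqcqdqS ⇒ qqcqdqd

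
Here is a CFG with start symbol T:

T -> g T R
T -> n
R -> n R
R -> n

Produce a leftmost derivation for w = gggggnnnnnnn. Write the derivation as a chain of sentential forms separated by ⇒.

T ⇒ gTR ⇒ ggTRR ⇒ gggTRRR ⇒ ggggTRRRR ⇒ gggggTRRRRR ⇒ gggggnRRRRR ⇒ gggggnnRRRR ⇒ gggggnnnRRR ⇒ gggggnnnnRRR ⇒ gggggnnnnnRR ⇒ gggggnnnnnnR ⇒ gggggnnnnnnn

T ⇒ gTR   [T -> g T R]
gTR ⇒ ggTRR   [T -> g T R]
ggTRR ⇒ gggTRRR   [T -> g T R]
gggTRRR ⇒ ggggTRRRR   [T -> g T R]
ggggTRRRR ⇒ gggggTRRRRR   [T -> g T R]
gggggTRRRRR ⇒ gggggnRRRRR   [T -> n]
gggggnRRRRR ⇒ gggggnnRRRR   [R -> n]
gggggnnRRRR ⇒ gggggnnnRRR   [R -> n]
gggggnnnRRR ⇒ gggggnnnnRRR   [R -> n R]
gggggnnnnRRR ⇒ gggggnnnnnRR   [R -> n]
gggggnnnnnRR ⇒ gggggnnnnnnR   [R -> n]
gggggnnnnnnR ⇒ gggggnnnnnnn   [R -> n]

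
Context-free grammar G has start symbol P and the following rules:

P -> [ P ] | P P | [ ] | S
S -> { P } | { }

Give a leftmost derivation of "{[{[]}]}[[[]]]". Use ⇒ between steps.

P ⇒ PP ⇒ SP ⇒ {P}P ⇒ {[P]}P ⇒ {[S]}P ⇒ {[{P}]}P ⇒ {[{[]}]}P ⇒ {[{[]}]}[P] ⇒ {[{[]}]}[[P]] ⇒ {[{[]}]}[[[]]]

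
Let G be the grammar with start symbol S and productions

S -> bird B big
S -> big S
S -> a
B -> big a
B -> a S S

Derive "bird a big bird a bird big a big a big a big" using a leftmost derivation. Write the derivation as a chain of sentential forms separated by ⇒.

S ⇒ bird B big ⇒ bird a S S big ⇒ bird a big S S big ⇒ bird a big bird B big S big ⇒ bird a big bird a S S big S big ⇒ bird a big bird a bird B big S big S big ⇒ bird a big bird a bird big a big S big S big ⇒ bird a big bird a bird big a big a big S big ⇒ bird a big bird a bird big a big a big a big

S ⇒ bird B big   [S -> bird B big]
bird B big ⇒ bird a S S big   [B -> a S S]
bird a S S big ⇒ bird a big S S big   [S -> big S]
bird a big S S big ⇒ bird a big bird B big S big   [S -> bird B big]
bird a big bird B big S big ⇒ bird a big bird a S S big S big   [B -> a S S]
bird a big bird a S S big S big ⇒ bird a big bird a bird B big S big S big   [S -> bird B big]
bird a big bird a bird B big S big S big ⇒ bird a big bird a bird big a big S big S big   [B -> big a]
bird a big bird a bird big a big S big S big ⇒ bird a big bird a bird big a big a big S big   [S -> a]
bird a big bird a bird big a big a big S big ⇒ bird a big bird a bird big a big a big a big   [S -> a]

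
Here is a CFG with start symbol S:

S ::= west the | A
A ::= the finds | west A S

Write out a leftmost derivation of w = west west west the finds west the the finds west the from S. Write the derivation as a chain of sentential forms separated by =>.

S => A   [S ::= A]
A => west A S   [A ::= west A S]
west A S => west west A S S   [A ::= west A S]
west west A S S => west west west A S S S   [A ::= west A S]
west west west A S S S => west west west the finds S S S   [A ::= the finds]
west west west the finds S S S => west west west the finds west the S S   [S ::= west the]
west west west the finds west the S S => west west west the finds west the A S   [S ::= A]
west west west the finds west the A S => west west west the finds west the the finds S   [A ::= the finds]
west west west the finds west the the finds S => west west west the finds west the the finds west the   [S ::= west the]

S => A => west A S => west west A S S => west west west A S S S => west west west the finds S S S => west west west the finds west the S S => west west west the finds west the A S => west west west the finds west the the finds S => west west west the finds west the the finds west the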